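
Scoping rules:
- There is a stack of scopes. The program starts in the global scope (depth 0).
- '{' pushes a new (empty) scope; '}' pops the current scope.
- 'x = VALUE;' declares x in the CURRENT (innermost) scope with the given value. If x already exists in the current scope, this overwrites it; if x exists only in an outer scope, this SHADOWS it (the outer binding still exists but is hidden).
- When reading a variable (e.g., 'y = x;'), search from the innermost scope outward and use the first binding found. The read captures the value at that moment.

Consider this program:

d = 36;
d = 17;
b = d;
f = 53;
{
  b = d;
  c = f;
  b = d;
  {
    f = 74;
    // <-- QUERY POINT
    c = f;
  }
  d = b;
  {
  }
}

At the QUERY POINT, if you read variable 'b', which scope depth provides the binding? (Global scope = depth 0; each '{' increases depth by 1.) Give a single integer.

Answer: 1

Derivation:
Step 1: declare d=36 at depth 0
Step 2: declare d=17 at depth 0
Step 3: declare b=(read d)=17 at depth 0
Step 4: declare f=53 at depth 0
Step 5: enter scope (depth=1)
Step 6: declare b=(read d)=17 at depth 1
Step 7: declare c=(read f)=53 at depth 1
Step 8: declare b=(read d)=17 at depth 1
Step 9: enter scope (depth=2)
Step 10: declare f=74 at depth 2
Visible at query point: b=17 c=53 d=17 f=74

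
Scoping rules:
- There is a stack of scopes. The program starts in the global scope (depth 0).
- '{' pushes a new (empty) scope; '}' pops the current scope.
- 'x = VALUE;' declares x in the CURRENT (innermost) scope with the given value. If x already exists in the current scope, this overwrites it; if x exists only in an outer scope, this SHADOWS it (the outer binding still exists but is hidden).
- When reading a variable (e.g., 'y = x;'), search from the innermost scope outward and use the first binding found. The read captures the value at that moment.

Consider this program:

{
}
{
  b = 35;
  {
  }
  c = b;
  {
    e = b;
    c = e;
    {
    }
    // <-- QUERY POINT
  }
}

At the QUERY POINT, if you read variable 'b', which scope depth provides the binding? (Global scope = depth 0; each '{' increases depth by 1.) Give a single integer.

Answer: 1

Derivation:
Step 1: enter scope (depth=1)
Step 2: exit scope (depth=0)
Step 3: enter scope (depth=1)
Step 4: declare b=35 at depth 1
Step 5: enter scope (depth=2)
Step 6: exit scope (depth=1)
Step 7: declare c=(read b)=35 at depth 1
Step 8: enter scope (depth=2)
Step 9: declare e=(read b)=35 at depth 2
Step 10: declare c=(read e)=35 at depth 2
Step 11: enter scope (depth=3)
Step 12: exit scope (depth=2)
Visible at query point: b=35 c=35 e=35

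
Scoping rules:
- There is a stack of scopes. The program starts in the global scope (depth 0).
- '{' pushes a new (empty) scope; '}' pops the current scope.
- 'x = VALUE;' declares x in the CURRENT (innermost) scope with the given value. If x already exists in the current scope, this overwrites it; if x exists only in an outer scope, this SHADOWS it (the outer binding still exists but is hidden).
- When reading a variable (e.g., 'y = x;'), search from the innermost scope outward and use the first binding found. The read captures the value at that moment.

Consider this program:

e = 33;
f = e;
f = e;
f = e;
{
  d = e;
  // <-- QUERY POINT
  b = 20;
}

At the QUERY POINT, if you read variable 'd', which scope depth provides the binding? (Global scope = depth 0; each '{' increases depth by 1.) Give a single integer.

Step 1: declare e=33 at depth 0
Step 2: declare f=(read e)=33 at depth 0
Step 3: declare f=(read e)=33 at depth 0
Step 4: declare f=(read e)=33 at depth 0
Step 5: enter scope (depth=1)
Step 6: declare d=(read e)=33 at depth 1
Visible at query point: d=33 e=33 f=33

Answer: 1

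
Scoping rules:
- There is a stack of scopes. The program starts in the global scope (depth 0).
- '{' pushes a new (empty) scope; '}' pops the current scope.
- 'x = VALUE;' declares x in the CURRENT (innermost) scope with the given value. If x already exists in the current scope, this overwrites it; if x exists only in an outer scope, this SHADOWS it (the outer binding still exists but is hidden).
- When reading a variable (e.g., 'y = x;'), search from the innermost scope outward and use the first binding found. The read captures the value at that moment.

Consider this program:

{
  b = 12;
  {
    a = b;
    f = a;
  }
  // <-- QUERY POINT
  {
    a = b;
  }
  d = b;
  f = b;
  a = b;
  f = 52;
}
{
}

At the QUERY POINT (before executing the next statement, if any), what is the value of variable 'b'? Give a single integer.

Answer: 12

Derivation:
Step 1: enter scope (depth=1)
Step 2: declare b=12 at depth 1
Step 3: enter scope (depth=2)
Step 4: declare a=(read b)=12 at depth 2
Step 5: declare f=(read a)=12 at depth 2
Step 6: exit scope (depth=1)
Visible at query point: b=12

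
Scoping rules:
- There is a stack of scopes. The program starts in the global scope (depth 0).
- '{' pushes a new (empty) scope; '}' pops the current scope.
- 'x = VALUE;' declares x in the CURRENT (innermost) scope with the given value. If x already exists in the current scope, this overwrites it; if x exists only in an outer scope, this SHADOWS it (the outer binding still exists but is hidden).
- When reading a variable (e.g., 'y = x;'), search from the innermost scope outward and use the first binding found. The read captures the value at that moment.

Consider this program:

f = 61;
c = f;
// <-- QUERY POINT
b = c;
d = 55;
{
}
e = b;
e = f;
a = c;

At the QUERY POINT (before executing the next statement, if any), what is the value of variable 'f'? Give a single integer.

Step 1: declare f=61 at depth 0
Step 2: declare c=(read f)=61 at depth 0
Visible at query point: c=61 f=61

Answer: 61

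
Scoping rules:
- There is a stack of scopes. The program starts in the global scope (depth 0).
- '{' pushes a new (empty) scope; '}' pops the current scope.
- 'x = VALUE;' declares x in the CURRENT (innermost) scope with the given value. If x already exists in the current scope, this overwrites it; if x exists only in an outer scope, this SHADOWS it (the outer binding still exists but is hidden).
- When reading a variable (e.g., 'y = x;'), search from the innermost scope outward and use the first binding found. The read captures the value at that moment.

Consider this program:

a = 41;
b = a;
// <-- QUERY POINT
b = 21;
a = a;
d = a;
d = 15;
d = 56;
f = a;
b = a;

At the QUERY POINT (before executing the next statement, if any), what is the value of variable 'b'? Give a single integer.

Step 1: declare a=41 at depth 0
Step 2: declare b=(read a)=41 at depth 0
Visible at query point: a=41 b=41

Answer: 41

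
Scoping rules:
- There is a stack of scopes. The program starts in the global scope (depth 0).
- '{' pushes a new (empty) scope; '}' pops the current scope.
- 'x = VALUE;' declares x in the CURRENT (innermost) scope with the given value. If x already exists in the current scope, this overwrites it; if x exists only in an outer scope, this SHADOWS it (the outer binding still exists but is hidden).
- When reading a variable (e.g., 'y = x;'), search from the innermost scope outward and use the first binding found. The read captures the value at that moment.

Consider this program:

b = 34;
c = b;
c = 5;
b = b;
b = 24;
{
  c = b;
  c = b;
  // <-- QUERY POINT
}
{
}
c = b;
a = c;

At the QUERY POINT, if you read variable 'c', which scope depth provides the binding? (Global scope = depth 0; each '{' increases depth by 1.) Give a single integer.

Answer: 1

Derivation:
Step 1: declare b=34 at depth 0
Step 2: declare c=(read b)=34 at depth 0
Step 3: declare c=5 at depth 0
Step 4: declare b=(read b)=34 at depth 0
Step 5: declare b=24 at depth 0
Step 6: enter scope (depth=1)
Step 7: declare c=(read b)=24 at depth 1
Step 8: declare c=(read b)=24 at depth 1
Visible at query point: b=24 c=24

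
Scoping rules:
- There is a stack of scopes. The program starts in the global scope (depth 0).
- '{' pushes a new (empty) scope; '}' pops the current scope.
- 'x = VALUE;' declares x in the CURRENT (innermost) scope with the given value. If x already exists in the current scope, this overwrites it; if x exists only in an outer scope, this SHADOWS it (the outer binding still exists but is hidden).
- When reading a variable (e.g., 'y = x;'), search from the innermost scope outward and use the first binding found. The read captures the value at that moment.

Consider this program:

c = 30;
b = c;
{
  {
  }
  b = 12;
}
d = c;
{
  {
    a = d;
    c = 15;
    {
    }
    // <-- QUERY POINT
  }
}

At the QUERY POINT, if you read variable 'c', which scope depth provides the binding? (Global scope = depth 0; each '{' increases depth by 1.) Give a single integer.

Answer: 2

Derivation:
Step 1: declare c=30 at depth 0
Step 2: declare b=(read c)=30 at depth 0
Step 3: enter scope (depth=1)
Step 4: enter scope (depth=2)
Step 5: exit scope (depth=1)
Step 6: declare b=12 at depth 1
Step 7: exit scope (depth=0)
Step 8: declare d=(read c)=30 at depth 0
Step 9: enter scope (depth=1)
Step 10: enter scope (depth=2)
Step 11: declare a=(read d)=30 at depth 2
Step 12: declare c=15 at depth 2
Step 13: enter scope (depth=3)
Step 14: exit scope (depth=2)
Visible at query point: a=30 b=30 c=15 d=30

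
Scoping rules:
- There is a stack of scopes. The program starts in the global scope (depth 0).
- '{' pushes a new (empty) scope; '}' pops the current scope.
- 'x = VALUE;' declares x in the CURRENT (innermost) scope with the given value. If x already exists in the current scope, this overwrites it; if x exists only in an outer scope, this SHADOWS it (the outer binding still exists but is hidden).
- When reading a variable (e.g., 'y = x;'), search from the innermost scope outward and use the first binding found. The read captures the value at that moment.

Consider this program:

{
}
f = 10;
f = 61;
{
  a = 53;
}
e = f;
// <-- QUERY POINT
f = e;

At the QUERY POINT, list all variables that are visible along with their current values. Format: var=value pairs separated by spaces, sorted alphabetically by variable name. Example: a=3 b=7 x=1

Answer: e=61 f=61

Derivation:
Step 1: enter scope (depth=1)
Step 2: exit scope (depth=0)
Step 3: declare f=10 at depth 0
Step 4: declare f=61 at depth 0
Step 5: enter scope (depth=1)
Step 6: declare a=53 at depth 1
Step 7: exit scope (depth=0)
Step 8: declare e=(read f)=61 at depth 0
Visible at query point: e=61 f=61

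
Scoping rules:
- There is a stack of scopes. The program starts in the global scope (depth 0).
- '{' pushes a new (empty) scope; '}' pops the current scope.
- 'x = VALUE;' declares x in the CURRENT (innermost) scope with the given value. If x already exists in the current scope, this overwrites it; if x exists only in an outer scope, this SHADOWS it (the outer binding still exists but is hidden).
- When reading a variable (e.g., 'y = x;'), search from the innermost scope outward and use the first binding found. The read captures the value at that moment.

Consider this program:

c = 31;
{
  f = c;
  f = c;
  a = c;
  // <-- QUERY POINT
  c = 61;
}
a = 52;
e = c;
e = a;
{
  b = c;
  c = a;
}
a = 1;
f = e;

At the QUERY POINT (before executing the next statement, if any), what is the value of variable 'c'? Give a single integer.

Step 1: declare c=31 at depth 0
Step 2: enter scope (depth=1)
Step 3: declare f=(read c)=31 at depth 1
Step 4: declare f=(read c)=31 at depth 1
Step 5: declare a=(read c)=31 at depth 1
Visible at query point: a=31 c=31 f=31

Answer: 31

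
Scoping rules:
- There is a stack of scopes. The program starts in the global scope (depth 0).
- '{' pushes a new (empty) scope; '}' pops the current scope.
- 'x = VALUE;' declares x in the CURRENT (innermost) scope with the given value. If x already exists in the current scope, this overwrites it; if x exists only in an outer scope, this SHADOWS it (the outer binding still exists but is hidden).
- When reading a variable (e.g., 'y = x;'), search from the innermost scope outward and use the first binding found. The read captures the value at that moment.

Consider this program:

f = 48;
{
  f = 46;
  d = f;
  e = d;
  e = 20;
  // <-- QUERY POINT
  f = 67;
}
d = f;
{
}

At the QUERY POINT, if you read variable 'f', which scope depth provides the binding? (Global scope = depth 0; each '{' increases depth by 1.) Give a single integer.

Answer: 1

Derivation:
Step 1: declare f=48 at depth 0
Step 2: enter scope (depth=1)
Step 3: declare f=46 at depth 1
Step 4: declare d=(read f)=46 at depth 1
Step 5: declare e=(read d)=46 at depth 1
Step 6: declare e=20 at depth 1
Visible at query point: d=46 e=20 f=46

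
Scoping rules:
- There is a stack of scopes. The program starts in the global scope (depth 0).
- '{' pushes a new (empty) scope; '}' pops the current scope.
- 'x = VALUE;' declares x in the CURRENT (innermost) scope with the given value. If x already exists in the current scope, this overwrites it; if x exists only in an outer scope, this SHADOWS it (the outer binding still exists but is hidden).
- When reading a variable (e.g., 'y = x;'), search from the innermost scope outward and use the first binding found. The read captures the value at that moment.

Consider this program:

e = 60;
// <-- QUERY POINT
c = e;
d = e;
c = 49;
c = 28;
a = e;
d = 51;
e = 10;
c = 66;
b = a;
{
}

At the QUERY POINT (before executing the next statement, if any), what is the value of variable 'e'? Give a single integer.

Step 1: declare e=60 at depth 0
Visible at query point: e=60

Answer: 60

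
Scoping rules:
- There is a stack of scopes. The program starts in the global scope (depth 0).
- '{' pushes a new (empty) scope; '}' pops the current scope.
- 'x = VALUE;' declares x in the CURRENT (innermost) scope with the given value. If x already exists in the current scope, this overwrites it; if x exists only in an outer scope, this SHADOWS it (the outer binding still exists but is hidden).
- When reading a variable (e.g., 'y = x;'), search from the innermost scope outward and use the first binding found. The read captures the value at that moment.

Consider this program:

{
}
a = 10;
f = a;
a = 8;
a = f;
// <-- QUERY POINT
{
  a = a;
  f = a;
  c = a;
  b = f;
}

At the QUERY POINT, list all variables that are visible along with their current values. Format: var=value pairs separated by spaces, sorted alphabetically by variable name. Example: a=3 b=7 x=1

Answer: a=10 f=10

Derivation:
Step 1: enter scope (depth=1)
Step 2: exit scope (depth=0)
Step 3: declare a=10 at depth 0
Step 4: declare f=(read a)=10 at depth 0
Step 5: declare a=8 at depth 0
Step 6: declare a=(read f)=10 at depth 0
Visible at query point: a=10 f=10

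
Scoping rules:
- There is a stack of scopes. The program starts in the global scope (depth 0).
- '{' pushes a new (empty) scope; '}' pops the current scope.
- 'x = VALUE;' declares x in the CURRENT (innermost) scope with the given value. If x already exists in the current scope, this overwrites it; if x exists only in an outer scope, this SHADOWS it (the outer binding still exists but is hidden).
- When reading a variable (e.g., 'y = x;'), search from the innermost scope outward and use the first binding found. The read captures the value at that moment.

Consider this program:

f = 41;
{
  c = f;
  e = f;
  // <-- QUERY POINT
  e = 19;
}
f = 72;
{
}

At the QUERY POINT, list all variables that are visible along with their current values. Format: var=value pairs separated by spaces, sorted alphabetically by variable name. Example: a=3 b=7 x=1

Answer: c=41 e=41 f=41

Derivation:
Step 1: declare f=41 at depth 0
Step 2: enter scope (depth=1)
Step 3: declare c=(read f)=41 at depth 1
Step 4: declare e=(read f)=41 at depth 1
Visible at query point: c=41 e=41 f=41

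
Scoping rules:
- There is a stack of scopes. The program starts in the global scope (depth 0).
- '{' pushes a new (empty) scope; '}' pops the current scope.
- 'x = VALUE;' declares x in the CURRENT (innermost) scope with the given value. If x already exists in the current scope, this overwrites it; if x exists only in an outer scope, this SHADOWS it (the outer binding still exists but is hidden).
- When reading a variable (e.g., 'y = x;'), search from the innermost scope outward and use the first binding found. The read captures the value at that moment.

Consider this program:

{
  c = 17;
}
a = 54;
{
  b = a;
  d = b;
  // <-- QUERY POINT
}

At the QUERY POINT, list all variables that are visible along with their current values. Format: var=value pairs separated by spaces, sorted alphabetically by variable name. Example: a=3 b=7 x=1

Answer: a=54 b=54 d=54

Derivation:
Step 1: enter scope (depth=1)
Step 2: declare c=17 at depth 1
Step 3: exit scope (depth=0)
Step 4: declare a=54 at depth 0
Step 5: enter scope (depth=1)
Step 6: declare b=(read a)=54 at depth 1
Step 7: declare d=(read b)=54 at depth 1
Visible at query point: a=54 b=54 d=54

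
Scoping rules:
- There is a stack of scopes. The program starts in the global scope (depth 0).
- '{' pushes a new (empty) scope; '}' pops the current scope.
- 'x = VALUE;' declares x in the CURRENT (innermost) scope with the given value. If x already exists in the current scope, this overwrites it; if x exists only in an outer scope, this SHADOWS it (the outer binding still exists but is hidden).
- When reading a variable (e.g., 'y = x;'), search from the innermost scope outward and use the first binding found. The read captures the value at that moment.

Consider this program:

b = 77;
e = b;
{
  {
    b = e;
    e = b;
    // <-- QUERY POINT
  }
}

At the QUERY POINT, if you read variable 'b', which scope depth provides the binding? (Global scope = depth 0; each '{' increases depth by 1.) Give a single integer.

Step 1: declare b=77 at depth 0
Step 2: declare e=(read b)=77 at depth 0
Step 3: enter scope (depth=1)
Step 4: enter scope (depth=2)
Step 5: declare b=(read e)=77 at depth 2
Step 6: declare e=(read b)=77 at depth 2
Visible at query point: b=77 e=77

Answer: 2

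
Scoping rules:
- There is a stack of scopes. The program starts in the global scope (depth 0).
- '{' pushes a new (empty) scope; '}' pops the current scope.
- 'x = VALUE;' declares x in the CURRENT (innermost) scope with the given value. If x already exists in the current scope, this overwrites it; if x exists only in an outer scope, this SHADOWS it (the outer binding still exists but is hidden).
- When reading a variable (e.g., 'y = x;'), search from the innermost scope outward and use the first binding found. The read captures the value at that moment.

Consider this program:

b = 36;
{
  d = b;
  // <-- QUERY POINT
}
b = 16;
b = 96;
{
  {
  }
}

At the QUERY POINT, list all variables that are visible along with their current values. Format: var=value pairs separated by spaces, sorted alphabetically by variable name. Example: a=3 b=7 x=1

Answer: b=36 d=36

Derivation:
Step 1: declare b=36 at depth 0
Step 2: enter scope (depth=1)
Step 3: declare d=(read b)=36 at depth 1
Visible at query point: b=36 d=36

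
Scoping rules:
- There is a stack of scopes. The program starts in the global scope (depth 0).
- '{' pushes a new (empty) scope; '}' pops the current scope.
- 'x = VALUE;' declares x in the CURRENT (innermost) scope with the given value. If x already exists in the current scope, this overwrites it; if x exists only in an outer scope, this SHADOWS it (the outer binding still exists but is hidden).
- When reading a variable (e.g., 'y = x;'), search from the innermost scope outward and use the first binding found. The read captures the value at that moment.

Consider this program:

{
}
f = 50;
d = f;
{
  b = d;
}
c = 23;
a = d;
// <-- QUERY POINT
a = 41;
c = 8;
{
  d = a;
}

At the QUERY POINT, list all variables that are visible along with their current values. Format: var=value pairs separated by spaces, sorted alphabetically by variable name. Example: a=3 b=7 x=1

Step 1: enter scope (depth=1)
Step 2: exit scope (depth=0)
Step 3: declare f=50 at depth 0
Step 4: declare d=(read f)=50 at depth 0
Step 5: enter scope (depth=1)
Step 6: declare b=(read d)=50 at depth 1
Step 7: exit scope (depth=0)
Step 8: declare c=23 at depth 0
Step 9: declare a=(read d)=50 at depth 0
Visible at query point: a=50 c=23 d=50 f=50

Answer: a=50 c=23 d=50 f=50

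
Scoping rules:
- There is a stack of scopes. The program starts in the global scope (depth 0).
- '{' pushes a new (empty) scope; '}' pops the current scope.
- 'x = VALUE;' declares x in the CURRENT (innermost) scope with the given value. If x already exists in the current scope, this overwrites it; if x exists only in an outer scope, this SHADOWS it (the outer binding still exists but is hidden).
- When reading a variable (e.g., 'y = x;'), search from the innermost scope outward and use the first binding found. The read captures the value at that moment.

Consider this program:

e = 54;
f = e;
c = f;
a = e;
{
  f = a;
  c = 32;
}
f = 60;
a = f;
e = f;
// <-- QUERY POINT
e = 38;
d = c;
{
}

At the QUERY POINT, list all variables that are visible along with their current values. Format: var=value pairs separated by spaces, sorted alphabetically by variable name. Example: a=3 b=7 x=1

Step 1: declare e=54 at depth 0
Step 2: declare f=(read e)=54 at depth 0
Step 3: declare c=(read f)=54 at depth 0
Step 4: declare a=(read e)=54 at depth 0
Step 5: enter scope (depth=1)
Step 6: declare f=(read a)=54 at depth 1
Step 7: declare c=32 at depth 1
Step 8: exit scope (depth=0)
Step 9: declare f=60 at depth 0
Step 10: declare a=(read f)=60 at depth 0
Step 11: declare e=(read f)=60 at depth 0
Visible at query point: a=60 c=54 e=60 f=60

Answer: a=60 c=54 e=60 f=60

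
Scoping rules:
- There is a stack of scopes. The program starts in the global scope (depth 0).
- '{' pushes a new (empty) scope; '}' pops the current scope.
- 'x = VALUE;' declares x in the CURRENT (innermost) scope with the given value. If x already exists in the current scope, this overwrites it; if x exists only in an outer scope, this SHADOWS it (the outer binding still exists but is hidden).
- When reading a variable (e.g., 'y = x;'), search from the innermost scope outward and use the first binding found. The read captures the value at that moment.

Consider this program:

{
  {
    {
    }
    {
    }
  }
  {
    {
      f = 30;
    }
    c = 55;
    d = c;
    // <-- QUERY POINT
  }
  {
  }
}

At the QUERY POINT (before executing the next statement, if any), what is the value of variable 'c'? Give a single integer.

Step 1: enter scope (depth=1)
Step 2: enter scope (depth=2)
Step 3: enter scope (depth=3)
Step 4: exit scope (depth=2)
Step 5: enter scope (depth=3)
Step 6: exit scope (depth=2)
Step 7: exit scope (depth=1)
Step 8: enter scope (depth=2)
Step 9: enter scope (depth=3)
Step 10: declare f=30 at depth 3
Step 11: exit scope (depth=2)
Step 12: declare c=55 at depth 2
Step 13: declare d=(read c)=55 at depth 2
Visible at query point: c=55 d=55

Answer: 55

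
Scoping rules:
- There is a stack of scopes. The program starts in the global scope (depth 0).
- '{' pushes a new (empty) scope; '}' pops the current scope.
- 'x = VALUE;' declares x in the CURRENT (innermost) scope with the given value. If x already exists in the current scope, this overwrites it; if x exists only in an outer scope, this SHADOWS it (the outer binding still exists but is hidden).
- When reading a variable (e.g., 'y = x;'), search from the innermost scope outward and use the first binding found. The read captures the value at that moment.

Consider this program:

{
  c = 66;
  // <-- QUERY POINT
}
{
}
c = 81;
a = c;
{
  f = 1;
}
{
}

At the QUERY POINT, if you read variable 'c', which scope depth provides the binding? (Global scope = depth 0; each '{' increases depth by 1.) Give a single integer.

Step 1: enter scope (depth=1)
Step 2: declare c=66 at depth 1
Visible at query point: c=66

Answer: 1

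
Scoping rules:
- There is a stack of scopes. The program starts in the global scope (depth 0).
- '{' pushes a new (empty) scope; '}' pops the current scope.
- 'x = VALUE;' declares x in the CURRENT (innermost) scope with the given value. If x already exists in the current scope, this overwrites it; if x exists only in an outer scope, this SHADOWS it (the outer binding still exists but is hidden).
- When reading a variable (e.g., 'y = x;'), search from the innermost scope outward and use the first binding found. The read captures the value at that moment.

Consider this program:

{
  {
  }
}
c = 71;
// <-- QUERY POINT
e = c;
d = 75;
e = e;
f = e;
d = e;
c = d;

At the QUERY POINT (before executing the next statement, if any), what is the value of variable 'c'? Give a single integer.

Step 1: enter scope (depth=1)
Step 2: enter scope (depth=2)
Step 3: exit scope (depth=1)
Step 4: exit scope (depth=0)
Step 5: declare c=71 at depth 0
Visible at query point: c=71

Answer: 71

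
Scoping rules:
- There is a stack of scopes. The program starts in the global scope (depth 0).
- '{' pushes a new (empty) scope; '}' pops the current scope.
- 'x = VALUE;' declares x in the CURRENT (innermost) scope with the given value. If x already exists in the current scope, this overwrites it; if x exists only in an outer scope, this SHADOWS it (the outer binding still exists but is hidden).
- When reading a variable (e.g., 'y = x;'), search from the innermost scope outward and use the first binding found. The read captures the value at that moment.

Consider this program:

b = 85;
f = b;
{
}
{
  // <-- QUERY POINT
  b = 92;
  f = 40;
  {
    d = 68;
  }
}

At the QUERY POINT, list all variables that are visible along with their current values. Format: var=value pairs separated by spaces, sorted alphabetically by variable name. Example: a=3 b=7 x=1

Step 1: declare b=85 at depth 0
Step 2: declare f=(read b)=85 at depth 0
Step 3: enter scope (depth=1)
Step 4: exit scope (depth=0)
Step 5: enter scope (depth=1)
Visible at query point: b=85 f=85

Answer: b=85 f=85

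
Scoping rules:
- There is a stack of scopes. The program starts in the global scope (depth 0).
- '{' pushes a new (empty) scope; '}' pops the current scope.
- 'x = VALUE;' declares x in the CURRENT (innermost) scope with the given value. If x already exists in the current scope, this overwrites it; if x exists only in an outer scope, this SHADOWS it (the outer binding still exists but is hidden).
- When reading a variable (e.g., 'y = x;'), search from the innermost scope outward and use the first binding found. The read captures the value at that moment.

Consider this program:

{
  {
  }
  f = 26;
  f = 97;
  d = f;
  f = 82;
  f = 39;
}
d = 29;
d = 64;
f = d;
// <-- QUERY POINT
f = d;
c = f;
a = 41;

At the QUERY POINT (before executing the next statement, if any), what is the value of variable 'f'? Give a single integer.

Step 1: enter scope (depth=1)
Step 2: enter scope (depth=2)
Step 3: exit scope (depth=1)
Step 4: declare f=26 at depth 1
Step 5: declare f=97 at depth 1
Step 6: declare d=(read f)=97 at depth 1
Step 7: declare f=82 at depth 1
Step 8: declare f=39 at depth 1
Step 9: exit scope (depth=0)
Step 10: declare d=29 at depth 0
Step 11: declare d=64 at depth 0
Step 12: declare f=(read d)=64 at depth 0
Visible at query point: d=64 f=64

Answer: 64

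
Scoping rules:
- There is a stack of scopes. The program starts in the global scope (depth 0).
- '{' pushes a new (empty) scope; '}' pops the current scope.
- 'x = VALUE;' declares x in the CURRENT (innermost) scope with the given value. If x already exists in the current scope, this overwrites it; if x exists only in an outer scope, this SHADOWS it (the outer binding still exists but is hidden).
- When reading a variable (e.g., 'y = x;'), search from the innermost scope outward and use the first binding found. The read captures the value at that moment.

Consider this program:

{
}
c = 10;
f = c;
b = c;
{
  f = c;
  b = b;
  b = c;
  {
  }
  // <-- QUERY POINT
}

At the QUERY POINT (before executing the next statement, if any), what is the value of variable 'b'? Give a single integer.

Step 1: enter scope (depth=1)
Step 2: exit scope (depth=0)
Step 3: declare c=10 at depth 0
Step 4: declare f=(read c)=10 at depth 0
Step 5: declare b=(read c)=10 at depth 0
Step 6: enter scope (depth=1)
Step 7: declare f=(read c)=10 at depth 1
Step 8: declare b=(read b)=10 at depth 1
Step 9: declare b=(read c)=10 at depth 1
Step 10: enter scope (depth=2)
Step 11: exit scope (depth=1)
Visible at query point: b=10 c=10 f=10

Answer: 10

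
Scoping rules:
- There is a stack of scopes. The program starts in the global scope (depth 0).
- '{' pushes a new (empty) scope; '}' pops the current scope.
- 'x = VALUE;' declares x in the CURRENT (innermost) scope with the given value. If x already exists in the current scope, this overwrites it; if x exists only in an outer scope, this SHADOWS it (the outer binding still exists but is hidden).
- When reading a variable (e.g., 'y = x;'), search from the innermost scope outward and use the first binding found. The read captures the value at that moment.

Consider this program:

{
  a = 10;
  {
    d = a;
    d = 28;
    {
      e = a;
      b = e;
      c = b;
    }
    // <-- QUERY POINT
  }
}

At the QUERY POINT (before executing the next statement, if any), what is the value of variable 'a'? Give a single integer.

Answer: 10

Derivation:
Step 1: enter scope (depth=1)
Step 2: declare a=10 at depth 1
Step 3: enter scope (depth=2)
Step 4: declare d=(read a)=10 at depth 2
Step 5: declare d=28 at depth 2
Step 6: enter scope (depth=3)
Step 7: declare e=(read a)=10 at depth 3
Step 8: declare b=(read e)=10 at depth 3
Step 9: declare c=(read b)=10 at depth 3
Step 10: exit scope (depth=2)
Visible at query point: a=10 d=28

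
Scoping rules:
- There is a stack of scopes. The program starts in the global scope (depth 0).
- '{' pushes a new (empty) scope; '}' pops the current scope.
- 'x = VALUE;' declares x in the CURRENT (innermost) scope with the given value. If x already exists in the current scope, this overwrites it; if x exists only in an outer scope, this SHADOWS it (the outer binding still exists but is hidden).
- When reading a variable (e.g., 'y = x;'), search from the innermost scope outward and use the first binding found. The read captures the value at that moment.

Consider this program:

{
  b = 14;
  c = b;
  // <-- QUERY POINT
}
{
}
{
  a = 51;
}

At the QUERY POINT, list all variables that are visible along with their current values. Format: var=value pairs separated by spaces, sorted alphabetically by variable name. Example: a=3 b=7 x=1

Answer: b=14 c=14

Derivation:
Step 1: enter scope (depth=1)
Step 2: declare b=14 at depth 1
Step 3: declare c=(read b)=14 at depth 1
Visible at query point: b=14 c=14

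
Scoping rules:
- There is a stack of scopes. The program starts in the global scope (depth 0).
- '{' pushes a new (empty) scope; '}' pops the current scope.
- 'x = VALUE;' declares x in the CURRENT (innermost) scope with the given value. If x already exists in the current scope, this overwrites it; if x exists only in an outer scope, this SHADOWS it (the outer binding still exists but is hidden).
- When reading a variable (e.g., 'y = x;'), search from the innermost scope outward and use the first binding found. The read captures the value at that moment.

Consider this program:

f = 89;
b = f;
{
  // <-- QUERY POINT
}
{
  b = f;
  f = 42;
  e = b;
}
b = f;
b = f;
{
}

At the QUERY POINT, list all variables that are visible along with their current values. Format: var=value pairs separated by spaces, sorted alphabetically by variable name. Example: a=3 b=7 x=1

Answer: b=89 f=89

Derivation:
Step 1: declare f=89 at depth 0
Step 2: declare b=(read f)=89 at depth 0
Step 3: enter scope (depth=1)
Visible at query point: b=89 f=89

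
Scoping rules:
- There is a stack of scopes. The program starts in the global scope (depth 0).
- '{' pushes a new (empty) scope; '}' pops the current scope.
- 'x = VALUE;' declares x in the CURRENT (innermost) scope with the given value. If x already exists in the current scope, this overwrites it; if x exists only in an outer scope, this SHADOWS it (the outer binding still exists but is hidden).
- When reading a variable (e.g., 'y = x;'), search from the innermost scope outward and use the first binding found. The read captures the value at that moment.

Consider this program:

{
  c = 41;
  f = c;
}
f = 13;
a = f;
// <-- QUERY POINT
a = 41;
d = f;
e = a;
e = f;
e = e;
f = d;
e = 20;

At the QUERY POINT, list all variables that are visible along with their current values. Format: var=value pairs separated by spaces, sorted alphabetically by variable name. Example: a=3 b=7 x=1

Step 1: enter scope (depth=1)
Step 2: declare c=41 at depth 1
Step 3: declare f=(read c)=41 at depth 1
Step 4: exit scope (depth=0)
Step 5: declare f=13 at depth 0
Step 6: declare a=(read f)=13 at depth 0
Visible at query point: a=13 f=13

Answer: a=13 f=13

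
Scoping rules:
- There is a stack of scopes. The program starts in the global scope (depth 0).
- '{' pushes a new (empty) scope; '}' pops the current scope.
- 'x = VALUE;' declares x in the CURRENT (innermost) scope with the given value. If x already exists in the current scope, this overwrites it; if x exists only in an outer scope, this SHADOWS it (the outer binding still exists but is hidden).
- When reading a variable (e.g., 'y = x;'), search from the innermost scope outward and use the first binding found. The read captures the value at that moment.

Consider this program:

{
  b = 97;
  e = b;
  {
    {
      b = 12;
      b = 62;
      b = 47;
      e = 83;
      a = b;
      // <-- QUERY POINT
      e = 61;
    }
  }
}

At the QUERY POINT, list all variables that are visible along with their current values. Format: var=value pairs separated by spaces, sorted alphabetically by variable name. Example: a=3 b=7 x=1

Step 1: enter scope (depth=1)
Step 2: declare b=97 at depth 1
Step 3: declare e=(read b)=97 at depth 1
Step 4: enter scope (depth=2)
Step 5: enter scope (depth=3)
Step 6: declare b=12 at depth 3
Step 7: declare b=62 at depth 3
Step 8: declare b=47 at depth 3
Step 9: declare e=83 at depth 3
Step 10: declare a=(read b)=47 at depth 3
Visible at query point: a=47 b=47 e=83

Answer: a=47 b=47 e=83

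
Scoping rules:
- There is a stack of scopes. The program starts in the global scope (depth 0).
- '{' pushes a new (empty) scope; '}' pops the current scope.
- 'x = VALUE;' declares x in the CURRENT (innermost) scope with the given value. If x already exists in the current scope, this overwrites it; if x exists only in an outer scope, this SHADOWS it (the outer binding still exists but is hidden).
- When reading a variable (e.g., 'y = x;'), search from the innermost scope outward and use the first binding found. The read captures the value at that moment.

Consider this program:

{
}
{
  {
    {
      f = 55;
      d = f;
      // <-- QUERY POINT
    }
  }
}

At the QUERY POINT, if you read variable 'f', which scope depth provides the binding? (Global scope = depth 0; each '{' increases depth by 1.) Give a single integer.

Answer: 3

Derivation:
Step 1: enter scope (depth=1)
Step 2: exit scope (depth=0)
Step 3: enter scope (depth=1)
Step 4: enter scope (depth=2)
Step 5: enter scope (depth=3)
Step 6: declare f=55 at depth 3
Step 7: declare d=(read f)=55 at depth 3
Visible at query point: d=55 f=55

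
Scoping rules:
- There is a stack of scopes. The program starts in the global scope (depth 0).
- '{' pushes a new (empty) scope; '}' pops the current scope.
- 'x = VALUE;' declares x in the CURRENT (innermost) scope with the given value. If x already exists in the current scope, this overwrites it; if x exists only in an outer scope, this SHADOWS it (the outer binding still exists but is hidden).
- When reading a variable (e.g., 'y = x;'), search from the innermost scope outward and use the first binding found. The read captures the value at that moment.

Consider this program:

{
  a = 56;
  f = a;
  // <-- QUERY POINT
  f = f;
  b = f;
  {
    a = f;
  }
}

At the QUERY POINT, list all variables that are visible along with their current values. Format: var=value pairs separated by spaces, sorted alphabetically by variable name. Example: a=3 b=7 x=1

Answer: a=56 f=56

Derivation:
Step 1: enter scope (depth=1)
Step 2: declare a=56 at depth 1
Step 3: declare f=(read a)=56 at depth 1
Visible at query point: a=56 f=56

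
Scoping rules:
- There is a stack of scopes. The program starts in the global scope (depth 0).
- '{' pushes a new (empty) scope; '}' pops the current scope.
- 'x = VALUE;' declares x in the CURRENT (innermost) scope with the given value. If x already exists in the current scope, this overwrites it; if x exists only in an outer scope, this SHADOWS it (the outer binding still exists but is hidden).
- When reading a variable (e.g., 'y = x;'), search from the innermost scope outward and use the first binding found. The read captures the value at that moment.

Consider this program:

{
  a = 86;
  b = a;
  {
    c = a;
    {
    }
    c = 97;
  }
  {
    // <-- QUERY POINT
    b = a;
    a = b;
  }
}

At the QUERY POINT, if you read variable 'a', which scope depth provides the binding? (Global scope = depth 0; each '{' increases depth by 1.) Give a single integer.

Answer: 1

Derivation:
Step 1: enter scope (depth=1)
Step 2: declare a=86 at depth 1
Step 3: declare b=(read a)=86 at depth 1
Step 4: enter scope (depth=2)
Step 5: declare c=(read a)=86 at depth 2
Step 6: enter scope (depth=3)
Step 7: exit scope (depth=2)
Step 8: declare c=97 at depth 2
Step 9: exit scope (depth=1)
Step 10: enter scope (depth=2)
Visible at query point: a=86 b=86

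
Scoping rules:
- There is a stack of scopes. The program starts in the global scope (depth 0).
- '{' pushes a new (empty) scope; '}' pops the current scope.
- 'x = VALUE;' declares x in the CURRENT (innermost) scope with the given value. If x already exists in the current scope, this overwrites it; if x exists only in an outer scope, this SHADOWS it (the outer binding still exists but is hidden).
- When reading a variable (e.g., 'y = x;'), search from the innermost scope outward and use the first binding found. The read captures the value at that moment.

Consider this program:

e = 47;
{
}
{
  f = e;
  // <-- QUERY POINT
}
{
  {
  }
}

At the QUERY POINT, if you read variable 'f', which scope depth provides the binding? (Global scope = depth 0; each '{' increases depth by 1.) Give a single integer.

Step 1: declare e=47 at depth 0
Step 2: enter scope (depth=1)
Step 3: exit scope (depth=0)
Step 4: enter scope (depth=1)
Step 5: declare f=(read e)=47 at depth 1
Visible at query point: e=47 f=47

Answer: 1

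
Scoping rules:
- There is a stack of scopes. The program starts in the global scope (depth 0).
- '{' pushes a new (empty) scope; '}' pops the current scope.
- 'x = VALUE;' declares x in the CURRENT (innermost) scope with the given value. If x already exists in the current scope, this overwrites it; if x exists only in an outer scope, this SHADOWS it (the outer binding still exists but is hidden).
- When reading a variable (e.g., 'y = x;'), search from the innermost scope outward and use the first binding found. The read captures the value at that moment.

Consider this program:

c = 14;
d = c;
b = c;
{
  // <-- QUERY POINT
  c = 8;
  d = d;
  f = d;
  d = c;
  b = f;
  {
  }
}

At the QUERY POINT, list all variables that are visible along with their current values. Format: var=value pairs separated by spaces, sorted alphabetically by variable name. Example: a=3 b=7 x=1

Step 1: declare c=14 at depth 0
Step 2: declare d=(read c)=14 at depth 0
Step 3: declare b=(read c)=14 at depth 0
Step 4: enter scope (depth=1)
Visible at query point: b=14 c=14 d=14

Answer: b=14 c=14 d=14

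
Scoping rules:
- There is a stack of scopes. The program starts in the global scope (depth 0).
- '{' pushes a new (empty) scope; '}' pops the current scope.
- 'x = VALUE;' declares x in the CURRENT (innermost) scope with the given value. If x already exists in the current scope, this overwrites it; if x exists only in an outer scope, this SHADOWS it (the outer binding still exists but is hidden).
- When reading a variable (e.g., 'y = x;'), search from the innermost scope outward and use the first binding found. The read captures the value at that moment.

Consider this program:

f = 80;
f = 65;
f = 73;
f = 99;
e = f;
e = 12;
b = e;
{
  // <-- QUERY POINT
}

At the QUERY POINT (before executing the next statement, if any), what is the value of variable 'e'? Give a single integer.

Step 1: declare f=80 at depth 0
Step 2: declare f=65 at depth 0
Step 3: declare f=73 at depth 0
Step 4: declare f=99 at depth 0
Step 5: declare e=(read f)=99 at depth 0
Step 6: declare e=12 at depth 0
Step 7: declare b=(read e)=12 at depth 0
Step 8: enter scope (depth=1)
Visible at query point: b=12 e=12 f=99

Answer: 12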